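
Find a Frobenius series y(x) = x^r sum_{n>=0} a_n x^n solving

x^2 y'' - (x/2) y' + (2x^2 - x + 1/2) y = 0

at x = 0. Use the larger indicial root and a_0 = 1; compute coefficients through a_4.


Write in Frobenius form y'' + (p(x)/x) y' + (q(x)/x^2) y = 0:
  p(x) = -1/2,  q(x) = 2x^2 - x + 1/2.
Indicial equation: r(r-1) + (-1/2) r + (1/2) = 0 -> roots r_1 = 1, r_2 = 1/2.
Take r = r_1 = 1. Let y(x) = x^r sum_{n>=0} a_n x^n with a_0 = 1.
Substitute y = x^r sum a_n x^n and match x^{r+n}. The recurrence is
  D(n) a_n - 1 a_{n-1} + 2 a_{n-2} = 0,  where D(n) = (r+n)(r+n-1) + (-1/2)(r+n) + (1/2).
  a_n = [1 a_{n-1} - 2 a_{n-2}] / D(n).
Since the indicial polynomial factors as (r - r_1)(r - r_2), D(n) = (r_1 + n - r_1)(r_1 + n - r_2) = n(n + 1/2).
Evaluating step by step (a_0 = 1):
  n = 1: D(1) = 1(1 + 1/2) = 3/2; numerator = 1(1) = 1; a_1 = (1)/(3/2) = 2/3
  n = 2: D(2) = 2(2 + 1/2) = 5; numerator = 1(2/3) - 2(1) = -4/3; a_2 = (-4/3)/(5) = -4/15
  n = 3: D(3) = 3(3 + 1/2) = 21/2; numerator = 1(-4/15) - 2(2/3) = -8/5; a_3 = (-8/5)/(21/2) = -16/105
  n = 4: D(4) = 4(4 + 1/2) = 18; numerator = 1(-16/105) - 2(-4/15) = 8/21; a_4 = (8/21)/(18) = 4/189

r = 1; a_0 = 1; a_1 = 2/3; a_2 = -4/15; a_3 = -16/105; a_4 = 4/189


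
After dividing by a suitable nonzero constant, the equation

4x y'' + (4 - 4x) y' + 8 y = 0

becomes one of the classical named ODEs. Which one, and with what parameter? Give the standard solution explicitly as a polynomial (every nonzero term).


All three coefficients share the factor 4; dividing through by 4 gives  x y'' + (1 - x) y' + 2 y = 0.
This matches the Laguerre equation x y'' + (1 - x) y' + n y = 0 with n = 2; the polynomial solution is L_2(x).
With y = sum_k a_k x^k, matching x^k gives (k+1)k a_{k+1} + (k+1) a_{k+1} - k a_k + n a_k = 0, i.e. (k+1)^2 a_{k+1} = (k - n) a_k = (k - 2) a_k. The right side vanishes at k = 2, so the series terminates at degree 2.
Standard normalization L_n(0) = 1 gives a_0 = 1. Work upward with a_{k+1} = (k - 2) a_k / (k+1)^2:
  a_1 = (0 - 2)(1) / 1^2 = -2/1 = -2
  a_2 = (1 - 2)(-2) / 2^2 = 2/4 = 1/2
Hence L_2(x) = x^2/2 - 2 x + 1.

L_2(x); series = x^2/2 - 2 x + 1


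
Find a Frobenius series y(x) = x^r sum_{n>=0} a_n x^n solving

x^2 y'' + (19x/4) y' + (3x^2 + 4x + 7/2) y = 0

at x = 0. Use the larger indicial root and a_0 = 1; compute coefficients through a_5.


Write in Frobenius form y'' + (p(x)/x) y' + (q(x)/x^2) y = 0:
  p(x) = 19/4,  q(x) = 3x^2 + 4x + 7/2.
Indicial equation: r(r-1) + (19/4) r + (7/2) = 0 -> roots r_1 = -7/4, r_2 = -2.
Take r = r_1 = -7/4. Let y(x) = x^r sum_{n>=0} a_n x^n with a_0 = 1.
Substitute y = x^r sum a_n x^n and match x^{r+n}. The recurrence is
  D(n) a_n + 4 a_{n-1} + 3 a_{n-2} = 0,  where D(n) = (r+n)(r+n-1) + (19/4)(r+n) + (7/2).
  a_n = [-4 a_{n-1} - 3 a_{n-2}] / D(n).
Since the indicial polynomial factors as (r - r_1)(r - r_2), D(n) = (r_1 + n - r_1)(r_1 + n - r_2) = n(n + 1/4).
Evaluating step by step (a_0 = 1):
  n = 1: D(1) = 1(1 + 1/4) = 5/4; numerator = -4(1) = -4; a_1 = (-4)/(5/4) = -16/5
  n = 2: D(2) = 2(2 + 1/4) = 9/2; numerator = -4(-16/5) - 3(1) = 49/5; a_2 = (49/5)/(9/2) = 98/45
  n = 3: D(3) = 3(3 + 1/4) = 39/4; numerator = -4(98/45) - 3(-16/5) = 8/9; a_3 = (8/9)/(39/4) = 32/351
  n = 4: D(4) = 4(4 + 1/4) = 17; numerator = -4(32/351) - 3(98/45) = -12106/1755; a_4 = (-12106/1755)/(17) = -12106/29835
  n = 5: D(5) = 5(5 + 1/4) = 105/4; numerator = -4(-12106/29835) - 3(32/351) = 40264/29835; a_5 = (40264/29835)/(105/4) = 23008/447525

r = -7/4; a_0 = 1; a_1 = -16/5; a_2 = 98/45; a_3 = 32/351; a_4 = -12106/29835; a_5 = 23008/447525


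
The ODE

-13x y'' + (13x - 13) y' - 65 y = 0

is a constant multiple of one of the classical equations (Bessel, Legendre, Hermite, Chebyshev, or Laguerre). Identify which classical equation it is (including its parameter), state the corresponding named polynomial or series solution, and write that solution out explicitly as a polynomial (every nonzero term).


All three coefficients share the factor -13; dividing through by -13 gives  x y'' + (1 - x) y' + 5 y = 0.
This matches the Laguerre equation x y'' + (1 - x) y' + n y = 0 with n = 5; the polynomial solution is L_5(x).
With y = sum_k a_k x^k, matching x^k gives (k+1)k a_{k+1} + (k+1) a_{k+1} - k a_k + n a_k = 0, i.e. (k+1)^2 a_{k+1} = (k - n) a_k = (k - 5) a_k. The right side vanishes at k = 5, so the series terminates at degree 5.
Standard normalization L_n(0) = 1 gives a_0 = 1. Work upward with a_{k+1} = (k - 5) a_k / (k+1)^2:
  a_1 = (0 - 5)(1) / 1^2 = -5/1 = -5
  a_2 = (1 - 5)(-5) / 2^2 = 20/4 = 5
  a_3 = (2 - 5)(5) / 3^2 = -15/9 = -5/3
  a_4 = (3 - 5)(-5/3) / 4^2 = (10/3)/16 = 5/24
  a_5 = (4 - 5)(5/24) / 5^2 = (-5/24)/25 = -1/120
Hence L_5(x) = -x^5/120 + 5 x^4/24 - 5 x^3/3 + 5 x^2 - 5 x + 1.

L_5(x); series = -x^5/120 + 5 x^4/24 - 5 x^3/3 + 5 x^2 - 5 x + 1


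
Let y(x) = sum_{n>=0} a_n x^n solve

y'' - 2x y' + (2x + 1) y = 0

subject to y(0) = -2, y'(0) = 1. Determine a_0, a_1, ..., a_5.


Ansatz: y(x) = sum_{n>=0} a_n x^n, so y'(x) = sum_{n>=1} n a_n x^(n-1) and y''(x) = sum_{n>=2} n(n-1) a_n x^(n-2).
Substitute into P(x) y'' + Q(x) y' + R(x) y = 0 with P(x) = 1, Q(x) = -2x, R(x) = 2x + 1, and match powers of x.
Initial conditions: a_0 = -2, a_1 = 1.
Setting the coefficient of each power of x to zero and solving order by order (substituting the coefficients already found):
  x^0: 2 a_2 + a_0 = 0  ->  2 a_2 = -a_0 = 2  ->  a_2 = 1
  x^1: 6 a_3 - a_1 + 2 a_0 = 0  ->  6 a_3 = a_1 - 2 a_0 = 5  ->  a_3 = 5/6
  x^2: 12 a_4 - 3 a_2 + 2 a_1 = 0  ->  12 a_4 = 3 a_2 - 2 a_1 = 1  ->  a_4 = 1/12
  x^3: 20 a_5 - 5 a_3 + 2 a_2 = 0  ->  20 a_5 = 5 a_3 - 2 a_2 = 13/6  ->  a_5 = 13/120
Truncated series: y(x) = -2 + x + x^2 + (5/6) x^3 + (1/12) x^4 + (13/120) x^5 + O(x^6).

a_0 = -2; a_1 = 1; a_2 = 1; a_3 = 5/6; a_4 = 1/12; a_5 = 13/120


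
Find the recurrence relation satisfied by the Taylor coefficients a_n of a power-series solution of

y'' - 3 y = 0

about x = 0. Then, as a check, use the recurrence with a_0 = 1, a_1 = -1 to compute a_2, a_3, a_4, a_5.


Substitute y = sum_n a_n x^n into y'' + (const) y = 0.
y''(x) = sum_{n>=0} (n+2)(n+1) a_{n+2} x^n.
The ODE becomes sum_n [(n+2)(n+1) a_{n+2} - 3 a_n] x^n = 0.
Setting each coefficient to zero gives the recurrence:
  (n+2)(n+1) a_{n+2} - 3 a_n = 0,
  a_{n+2} = 3 / ((n+1)(n+2)) a_n.

Check with a_0 = 1, a_1 = -1 (apply the recurrence for n = 0, 1, 2, 3): a_0 = 1, a_1 = -1, a_2 = 3/2, a_3 = -1/2, a_4 = 3/8, a_5 = -3/40.

a_{n+2} = 3/((n+1)(n+2)) * a_n; check: a_0 = 1, a_1 = -1, a_2 = 3/2, a_3 = -1/2, a_4 = 3/8, a_5 = -3/40


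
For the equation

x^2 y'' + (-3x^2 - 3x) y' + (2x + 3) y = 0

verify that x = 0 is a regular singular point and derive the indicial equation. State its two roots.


Divide by x^2 to reach normal form y'' + P_1(x) y' + P_2(x) y = 0 with P_1(x) = -3 - 3/x and P_2(x) = 2/x + 3/x^2.
x = 0 is a singular point because the y'-coefficient -3 - 3/x has a pole at x = 0 and the y-coefficient 2/x + 3/x^2 has a pole at x = 0.
It is a regular singular point because x P_1(x) = p(x) = -3x - 3 and x^2 P_2(x) = q(x) = 2x + 3 are polynomials, hence analytic at x = 0.
p(0) = -3,  q(0) = 3.
Indicial equation: r(r-1) + p(0) r + q(0) = 0, i.e. r^2 + (p(0) - 1) r + q(0) = 0, i.e. r^2 - 4 r + 3 = 0.
Discriminant: (-4)^2 - 4(3) = 4, so r = (4 ± 2)/2.
Solving: r_1 = 3, r_2 = 1.

indicial: r^2 - 4 r + 3 = 0; roots r_1 = 3, r_2 = 1


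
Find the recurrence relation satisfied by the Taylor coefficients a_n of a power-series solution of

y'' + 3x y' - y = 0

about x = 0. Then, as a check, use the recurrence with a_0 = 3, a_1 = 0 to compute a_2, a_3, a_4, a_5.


Substitute y = sum_n a_n x^n.
y''(x) has coefficient (n+2)(n+1) a_{n+2} at x^n;
3 x y'(x) has coefficient 3 n a_n at x^n (shift);
-y(x) has coefficient -1 a_n at x^n.
Matching x^n: (n+2)(n+1) a_{n+2} + (3n - 1) a_n = 0.
Thus a_{n+2} = (-3n + 1) / ((n+1)(n+2)) * a_n.

Check with a_0 = 3, a_1 = 0 (apply the recurrence for n = 0, 1, 2, 3): a_0 = 3, a_1 = 0, a_2 = 3/2, a_3 = 0, a_4 = -5/8, a_5 = 0.

a_(n+2) = (-3n + 1) / ((n+1)(n+2)) * a_n; check: a_0 = 3, a_1 = 0, a_2 = 3/2, a_3 = 0, a_4 = -5/8, a_5 = 0


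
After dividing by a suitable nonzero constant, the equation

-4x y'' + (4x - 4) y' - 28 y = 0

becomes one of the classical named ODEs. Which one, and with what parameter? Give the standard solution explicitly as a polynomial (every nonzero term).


All three coefficients share the factor -4; dividing through by -4 gives  x y'' + (1 - x) y' + 7 y = 0.
This matches the Laguerre equation x y'' + (1 - x) y' + n y = 0 with n = 7; the polynomial solution is L_7(x).
With y = sum_k a_k x^k, matching x^k gives (k+1)k a_{k+1} + (k+1) a_{k+1} - k a_k + n a_k = 0, i.e. (k+1)^2 a_{k+1} = (k - n) a_k = (k - 7) a_k. The right side vanishes at k = 7, so the series terminates at degree 7.
Standard normalization L_n(0) = 1 gives a_0 = 1. Work upward with a_{k+1} = (k - 7) a_k / (k+1)^2:
  a_1 = (0 - 7)(1) / 1^2 = -7/1 = -7
  a_2 = (1 - 7)(-7) / 2^2 = 42/4 = 21/2
  a_3 = (2 - 7)(21/2) / 3^2 = (-105/2)/9 = -35/6
  a_4 = (3 - 7)(-35/6) / 4^2 = (70/3)/16 = 35/24
  a_5 = (4 - 7)(35/24) / 5^2 = (-35/8)/25 = -7/40
  a_6 = (5 - 7)(-7/40) / 6^2 = (7/20)/36 = 7/720
  a_7 = (6 - 7)(7/720) / 7^2 = (-7/720)/49 = -1/5040
Hence L_7(x) = -x^7/5040 + 7 x^6/720 - 7 x^5/40 + 35 x^4/24 - 35 x^3/6 + 21 x^2/2 - 7 x + 1.

L_7(x); series = -x^7/5040 + 7 x^6/720 - 7 x^5/40 + 35 x^4/24 - 35 x^3/6 + 21 x^2/2 - 7 x + 1


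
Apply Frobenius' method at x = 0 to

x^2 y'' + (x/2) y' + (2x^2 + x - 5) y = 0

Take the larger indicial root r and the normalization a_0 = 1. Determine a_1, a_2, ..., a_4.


Write in Frobenius form y'' + (p(x)/x) y' + (q(x)/x^2) y = 0:
  p(x) = 1/2,  q(x) = 2x^2 + x - 5.
Indicial equation: r(r-1) + (1/2) r + (-5) = 0 -> roots r_1 = 5/2, r_2 = -2.
Take r = r_1 = 5/2. Let y(x) = x^r sum_{n>=0} a_n x^n with a_0 = 1.
Substitute y = x^r sum a_n x^n and match x^{r+n}. The recurrence is
  D(n) a_n + 1 a_{n-1} + 2 a_{n-2} = 0,  where D(n) = (r+n)(r+n-1) + (1/2)(r+n) + (-5).
  a_n = [-1 a_{n-1} - 2 a_{n-2}] / D(n).
Since the indicial polynomial factors as (r - r_1)(r - r_2), D(n) = (r_1 + n - r_1)(r_1 + n - r_2) = n(n + 9/2).
Evaluating step by step (a_0 = 1):
  n = 1: D(1) = 1(1 + 9/2) = 11/2; numerator = -1(1) = -1; a_1 = (-1)/(11/2) = -2/11
  n = 2: D(2) = 2(2 + 9/2) = 13; numerator = -1(-2/11) - 2(1) = -20/11; a_2 = (-20/11)/(13) = -20/143
  n = 3: D(3) = 3(3 + 9/2) = 45/2; numerator = -1(-20/143) - 2(-2/11) = 72/143; a_3 = (72/143)/(45/2) = 16/715
  n = 4: D(4) = 4(4 + 9/2) = 34; numerator = -1(16/715) - 2(-20/143) = 184/715; a_4 = (184/715)/(34) = 92/12155

r = 5/2; a_0 = 1; a_1 = -2/11; a_2 = -20/143; a_3 = 16/715; a_4 = 92/12155


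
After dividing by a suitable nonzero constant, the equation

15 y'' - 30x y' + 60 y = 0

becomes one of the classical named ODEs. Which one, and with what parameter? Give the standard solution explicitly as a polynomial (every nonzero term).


All three coefficients share the factor 15; dividing through by 15 gives  y'' - 2x y' + 4 y = 0.
This matches the Hermite equation y'' - 2x y' + 2n y = 0 with 2n = 4, so n = 2; the polynomial solution is H_2(x).
With y = sum_k a_k x^k, matching x^k gives (k+2)(k+1) a_{k+2} = 2(k - n) a_k = 2(k - 2) a_k. The right side vanishes at k = 2, so the series with the parity of 2 terminates at degree 2.
Standard normalization: leading coefficient of H_n is 2^n, so a_2 = 2^2 = 4. Work downward with a_k = (k+1)(k+2) a_{k+2} / (2(k - n)):
  a_0 = (1)(2)(4) / (2(0 - 2)) = 8/(-4) = -2
Hence H_2(x) = 4 x^2 - 2.

H_2(x); series = 4 x^2 - 2


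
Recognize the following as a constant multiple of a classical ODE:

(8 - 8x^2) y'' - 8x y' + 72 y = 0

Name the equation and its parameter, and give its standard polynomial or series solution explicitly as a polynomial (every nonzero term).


All three coefficients share the factor 8; dividing through by 8 gives  (1 - x^2) y'' - x y' + 9 y = 0.
This matches the Chebyshev equation (1 - x^2) y'' - x y' + n^2 y = 0 (note the -x y' term, not -2x y') with n^2 = 9, so n = 3; the polynomial solution is T_3(x).
With y = sum_k a_k x^k, matching x^k gives (k+2)(k+1) a_{k+2} = (k^2 - n^2) a_k = (k - 3)(k + 3) a_k. The right side vanishes at k = 3, so the series with the parity of 3 terminates at degree 3.
Standard normalization: leading coefficient of T_n is 2^(n-1), so a_3 = 2^2 = 4. Work downward with a_k = (k+1)(k+2) a_{k+2} / ((k - 3)(k + 3)):
  a_1 = (2)(3)(4) / ((1 - 3)(1 + 3)) = 24/(-8) = -3
Hence T_3(x) = 4 x^3 - 3 x.

T_3(x); series = 4 x^3 - 3 x


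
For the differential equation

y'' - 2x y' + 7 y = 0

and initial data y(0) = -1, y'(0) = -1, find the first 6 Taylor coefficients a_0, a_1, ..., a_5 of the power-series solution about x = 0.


Ansatz: y(x) = sum_{n>=0} a_n x^n, so y'(x) = sum_{n>=1} n a_n x^(n-1) and y''(x) = sum_{n>=2} n(n-1) a_n x^(n-2).
Substitute into P(x) y'' + Q(x) y' + R(x) y = 0 with P(x) = 1, Q(x) = -2x, R(x) = 7, and match powers of x.
Initial conditions: a_0 = -1, a_1 = -1.
Setting the coefficient of each power of x to zero and solving order by order (substituting the coefficients already found):
  x^0: 2 a_2 + 7 a_0 = 0  ->  2 a_2 = -7 a_0 = 7  ->  a_2 = 7/2
  x^1: 6 a_3 + 5 a_1 = 0  ->  6 a_3 = -5 a_1 = 5  ->  a_3 = 5/6
  x^2: 12 a_4 + 3 a_2 = 0  ->  12 a_4 = -3 a_2 = -21/2  ->  a_4 = -7/8
  x^3: 20 a_5 + a_3 = 0  ->  20 a_5 = -a_3 = -5/6  ->  a_5 = -1/24
Truncated series: y(x) = -1 - x + (7/2) x^2 + (5/6) x^3 - (7/8) x^4 - (1/24) x^5 + O(x^6).

a_0 = -1; a_1 = -1; a_2 = 7/2; a_3 = 5/6; a_4 = -7/8; a_5 = -1/24


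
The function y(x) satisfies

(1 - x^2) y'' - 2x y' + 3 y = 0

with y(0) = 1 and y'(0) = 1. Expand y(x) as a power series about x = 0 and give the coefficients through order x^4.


Ansatz: y(x) = sum_{n>=0} a_n x^n, so y'(x) = sum_{n>=1} n a_n x^(n-1) and y''(x) = sum_{n>=2} n(n-1) a_n x^(n-2).
Substitute into P(x) y'' + Q(x) y' + R(x) y = 0 with P(x) = 1 - x^2, Q(x) = -2x, R(x) = 3, and match powers of x.
Initial conditions: a_0 = 1, a_1 = 1.
Setting the coefficient of each power of x to zero and solving order by order (substituting the coefficients already found):
  x^0: 2 a_2 + 3 a_0 = 0  ->  2 a_2 = -3 a_0 = -3  ->  a_2 = -3/2
  x^1: 6 a_3 + a_1 = 0  ->  6 a_3 = -a_1 = -1  ->  a_3 = -1/6
  x^2: 12 a_4 - 3 a_2 = 0  ->  12 a_4 = 3 a_2 = -9/2  ->  a_4 = -3/8
Truncated series: y(x) = 1 + x - (3/2) x^2 - (1/6) x^3 - (3/8) x^4 + O(x^5).

a_0 = 1; a_1 = 1; a_2 = -3/2; a_3 = -1/6; a_4 = -3/8


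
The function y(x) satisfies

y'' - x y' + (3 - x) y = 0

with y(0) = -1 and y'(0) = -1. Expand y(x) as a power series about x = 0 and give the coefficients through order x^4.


Ansatz: y(x) = sum_{n>=0} a_n x^n, so y'(x) = sum_{n>=1} n a_n x^(n-1) and y''(x) = sum_{n>=2} n(n-1) a_n x^(n-2).
Substitute into P(x) y'' + Q(x) y' + R(x) y = 0 with P(x) = 1, Q(x) = -x, R(x) = 3 - x, and match powers of x.
Initial conditions: a_0 = -1, a_1 = -1.
Setting the coefficient of each power of x to zero and solving order by order (substituting the coefficients already found):
  x^0: 2 a_2 + 3 a_0 = 0  ->  2 a_2 = -3 a_0 = 3  ->  a_2 = 3/2
  x^1: 6 a_3 + 2 a_1 - a_0 = 0  ->  6 a_3 = -2 a_1 + a_0 = 1  ->  a_3 = 1/6
  x^2: 12 a_4 + a_2 - a_1 = 0  ->  12 a_4 = -a_2 + a_1 = -5/2  ->  a_4 = -5/24
Truncated series: y(x) = -1 - x + (3/2) x^2 + (1/6) x^3 - (5/24) x^4 + O(x^5).

a_0 = -1; a_1 = -1; a_2 = 3/2; a_3 = 1/6; a_4 = -5/24


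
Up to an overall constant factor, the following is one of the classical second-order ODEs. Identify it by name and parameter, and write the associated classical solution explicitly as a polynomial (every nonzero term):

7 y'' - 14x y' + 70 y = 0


All three coefficients share the factor 7; dividing through by 7 gives  y'' - 2x y' + 10 y = 0.
This matches the Hermite equation y'' - 2x y' + 2n y = 0 with 2n = 10, so n = 5; the polynomial solution is H_5(x).
With y = sum_k a_k x^k, matching x^k gives (k+2)(k+1) a_{k+2} = 2(k - n) a_k = 2(k - 5) a_k. The right side vanishes at k = 5, so the series with the parity of 5 terminates at degree 5.
Standard normalization: leading coefficient of H_n is 2^n, so a_5 = 2^5 = 32. Work downward with a_k = (k+1)(k+2) a_{k+2} / (2(k - n)):
  a_3 = (4)(5)(32) / (2(3 - 5)) = 640/(-4) = -160
  a_1 = (2)(3)(-160) / (2(1 - 5)) = -960/(-8) = 120
Hence H_5(x) = 32 x^5 - 160 x^3 + 120 x.

H_5(x); series = 32 x^5 - 160 x^3 + 120 x


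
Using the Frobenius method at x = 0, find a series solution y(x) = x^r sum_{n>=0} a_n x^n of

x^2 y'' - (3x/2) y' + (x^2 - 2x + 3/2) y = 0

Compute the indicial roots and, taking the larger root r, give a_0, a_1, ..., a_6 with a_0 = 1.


Write in Frobenius form y'' + (p(x)/x) y' + (q(x)/x^2) y = 0:
  p(x) = -3/2,  q(x) = x^2 - 2x + 3/2.
Indicial equation: r(r-1) + (-3/2) r + (3/2) = 0 -> roots r_1 = 3/2, r_2 = 1.
Take r = r_1 = 3/2. Let y(x) = x^r sum_{n>=0} a_n x^n with a_0 = 1.
Substitute y = x^r sum a_n x^n and match x^{r+n}. The recurrence is
  D(n) a_n - 2 a_{n-1} + 1 a_{n-2} = 0,  where D(n) = (r+n)(r+n-1) + (-3/2)(r+n) + (3/2).
  a_n = [2 a_{n-1} - 1 a_{n-2}] / D(n).
Since the indicial polynomial factors as (r - r_1)(r - r_2), D(n) = (r_1 + n - r_1)(r_1 + n - r_2) = n(n + 1/2).
Evaluating step by step (a_0 = 1):
  n = 1: D(1) = 1(1 + 1/2) = 3/2; numerator = 2(1) = 2; a_1 = (2)/(3/2) = 4/3
  n = 2: D(2) = 2(2 + 1/2) = 5; numerator = 2(4/3) - 1(1) = 5/3; a_2 = (5/3)/(5) = 1/3
  n = 3: D(3) = 3(3 + 1/2) = 21/2; numerator = 2(1/3) - 1(4/3) = -2/3; a_3 = (-2/3)/(21/2) = -4/63
  n = 4: D(4) = 4(4 + 1/2) = 18; numerator = 2(-4/63) - 1(1/3) = -29/63; a_4 = (-29/63)/(18) = -29/1134
  n = 5: D(5) = 5(5 + 1/2) = 55/2; numerator = 2(-29/1134) - 1(-4/63) = 1/81; a_5 = (1/81)/(55/2) = 2/4455
  n = 6: D(6) = 6(6 + 1/2) = 39; numerator = 2(2/4455) - 1(-29/1134) = 1651/62370; a_6 = (1651/62370)/(39) = 127/187110

r = 3/2; a_0 = 1; a_1 = 4/3; a_2 = 1/3; a_3 = -4/63; a_4 = -29/1134; a_5 = 2/4455; a_6 = 127/187110


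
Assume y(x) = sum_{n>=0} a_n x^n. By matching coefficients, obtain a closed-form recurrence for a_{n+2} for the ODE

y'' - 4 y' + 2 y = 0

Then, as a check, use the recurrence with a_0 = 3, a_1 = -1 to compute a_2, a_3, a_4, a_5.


Substitute y = sum_n a_n x^n.
y''(x) has coefficient (n+2)(n+1) a_{n+2} at x^n;
-4 y'(x) has coefficient -4 (n+1) a_{n+1} at x^n;
2 y(x) has coefficient 2 a_n at x^n.
Matching x^n: (n+2)(n+1) a_{n+2} - 4 (n+1) a_{n+1} + 2 a_n = 0.
Thus a_{n+2} = [4 (n+1) a_{n+1} - 2 a_n] / ((n+1)(n+2)).

Check with a_0 = 3, a_1 = -1 (apply the recurrence for n = 0, 1, 2, 3): a_0 = 3, a_1 = -1, a_2 = -5, a_3 = -19/3, a_4 = -11/2, a_5 = -113/30.

a_(n+2) = [4 (n+1) a_(n+1) - 2 a_n] / ((n+1)(n+2)); check: a_0 = 3, a_1 = -1, a_2 = -5, a_3 = -19/3, a_4 = -11/2, a_5 = -113/30


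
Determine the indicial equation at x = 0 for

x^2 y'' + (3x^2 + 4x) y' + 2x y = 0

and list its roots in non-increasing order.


Divide by x^2 to reach normal form y'' + P_1(x) y' + P_2(x) y = 0 with P_1(x) = 3 + 4/x and P_2(x) = 2/x.
x = 0 is a singular point because the y'-coefficient 3 + 4/x has a pole at x = 0 and the y-coefficient 2/x has a pole at x = 0.
It is a regular singular point because x P_1(x) = p(x) = 3x + 4 and x^2 P_2(x) = q(x) = 2x are polynomials, hence analytic at x = 0.
p(0) = 4,  q(0) = 0.
Indicial equation: r(r-1) + p(0) r + q(0) = 0, i.e. r^2 + (p(0) - 1) r + q(0) = 0, i.e. r^2 + 3 r = 0.
Discriminant: (3)^2 - 4(0) = 9, so r = (-3 ± 3)/2.
Solving: r_1 = 0, r_2 = -3.

indicial: r^2 + 3 r = 0; roots r_1 = 0, r_2 = -3


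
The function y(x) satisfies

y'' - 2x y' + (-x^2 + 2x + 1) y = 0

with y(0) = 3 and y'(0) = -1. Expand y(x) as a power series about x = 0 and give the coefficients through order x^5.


Ansatz: y(x) = sum_{n>=0} a_n x^n, so y'(x) = sum_{n>=1} n a_n x^(n-1) and y''(x) = sum_{n>=2} n(n-1) a_n x^(n-2).
Substitute into P(x) y'' + Q(x) y' + R(x) y = 0 with P(x) = 1, Q(x) = -2x, R(x) = -x^2 + 2x + 1, and match powers of x.
Initial conditions: a_0 = 3, a_1 = -1.
Setting the coefficient of each power of x to zero and solving order by order (substituting the coefficients already found):
  x^0: 2 a_2 + a_0 = 0  ->  2 a_2 = -a_0 = -3  ->  a_2 = -3/2
  x^1: 6 a_3 - a_1 + 2 a_0 = 0  ->  6 a_3 = a_1 - 2 a_0 = -7  ->  a_3 = -7/6
  x^2: 12 a_4 - 3 a_2 + 2 a_1 - a_0 = 0  ->  12 a_4 = 3 a_2 - 2 a_1 + a_0 = 1/2  ->  a_4 = 1/24
  x^3: 20 a_5 - 5 a_3 + 2 a_2 - a_1 = 0  ->  20 a_5 = 5 a_3 - 2 a_2 + a_1 = -23/6  ->  a_5 = -23/120
Truncated series: y(x) = 3 - x - (3/2) x^2 - (7/6) x^3 + (1/24) x^4 - (23/120) x^5 + O(x^6).

a_0 = 3; a_1 = -1; a_2 = -3/2; a_3 = -7/6; a_4 = 1/24; a_5 = -23/120


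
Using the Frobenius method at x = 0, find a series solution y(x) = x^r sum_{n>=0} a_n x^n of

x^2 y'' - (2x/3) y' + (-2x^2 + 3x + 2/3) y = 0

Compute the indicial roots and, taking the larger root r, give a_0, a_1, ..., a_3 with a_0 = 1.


Write in Frobenius form y'' + (p(x)/x) y' + (q(x)/x^2) y = 0:
  p(x) = -2/3,  q(x) = -2x^2 + 3x + 2/3.
Indicial equation: r(r-1) + (-2/3) r + (2/3) = 0 -> roots r_1 = 1, r_2 = 2/3.
Take r = r_1 = 1. Let y(x) = x^r sum_{n>=0} a_n x^n with a_0 = 1.
Substitute y = x^r sum a_n x^n and match x^{r+n}. The recurrence is
  D(n) a_n + 3 a_{n-1} - 2 a_{n-2} = 0,  where D(n) = (r+n)(r+n-1) + (-2/3)(r+n) + (2/3).
  a_n = [-3 a_{n-1} + 2 a_{n-2}] / D(n).
Since the indicial polynomial factors as (r - r_1)(r - r_2), D(n) = (r_1 + n - r_1)(r_1 + n - r_2) = n(n + 1/3).
Evaluating step by step (a_0 = 1):
  n = 1: D(1) = 1(1 + 1/3) = 4/3; numerator = -3(1) = -3; a_1 = (-3)/(4/3) = -9/4
  n = 2: D(2) = 2(2 + 1/3) = 14/3; numerator = -3(-9/4) + 2(1) = 35/4; a_2 = (35/4)/(14/3) = 15/8
  n = 3: D(3) = 3(3 + 1/3) = 10; numerator = -3(15/8) + 2(-9/4) = -81/8; a_3 = (-81/8)/(10) = -81/80

r = 1; a_0 = 1; a_1 = -9/4; a_2 = 15/8; a_3 = -81/80


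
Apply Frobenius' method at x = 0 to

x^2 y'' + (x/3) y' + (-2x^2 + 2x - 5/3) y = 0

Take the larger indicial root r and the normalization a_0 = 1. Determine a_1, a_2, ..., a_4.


Write in Frobenius form y'' + (p(x)/x) y' + (q(x)/x^2) y = 0:
  p(x) = 1/3,  q(x) = -2x^2 + 2x - 5/3.
Indicial equation: r(r-1) + (1/3) r + (-5/3) = 0 -> roots r_1 = 5/3, r_2 = -1.
Take r = r_1 = 5/3. Let y(x) = x^r sum_{n>=0} a_n x^n with a_0 = 1.
Substitute y = x^r sum a_n x^n and match x^{r+n}. The recurrence is
  D(n) a_n + 2 a_{n-1} - 2 a_{n-2} = 0,  where D(n) = (r+n)(r+n-1) + (1/3)(r+n) + (-5/3).
  a_n = [-2 a_{n-1} + 2 a_{n-2}] / D(n).
Since the indicial polynomial factors as (r - r_1)(r - r_2), D(n) = (r_1 + n - r_1)(r_1 + n - r_2) = n(n + 8/3).
Evaluating step by step (a_0 = 1):
  n = 1: D(1) = 1(1 + 8/3) = 11/3; numerator = -2(1) = -2; a_1 = (-2)/(11/3) = -6/11
  n = 2: D(2) = 2(2 + 8/3) = 28/3; numerator = -2(-6/11) + 2(1) = 34/11; a_2 = (34/11)/(28/3) = 51/154
  n = 3: D(3) = 3(3 + 8/3) = 17; numerator = -2(51/154) + 2(-6/11) = -135/77; a_3 = (-135/77)/(17) = -135/1309
  n = 4: D(4) = 4(4 + 8/3) = 80/3; numerator = -2(-135/1309) + 2(51/154) = 1137/1309; a_4 = (1137/1309)/(80/3) = 3411/104720

r = 5/3; a_0 = 1; a_1 = -6/11; a_2 = 51/154; a_3 = -135/1309; a_4 = 3411/104720


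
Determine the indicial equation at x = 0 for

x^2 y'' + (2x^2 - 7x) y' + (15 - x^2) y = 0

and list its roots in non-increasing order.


Divide by x^2 to reach normal form y'' + P_1(x) y' + P_2(x) y = 0 with P_1(x) = 2 - 7/x and P_2(x) = -1 + 15/x^2.
x = 0 is a singular point because the y'-coefficient 2 - 7/x has a pole at x = 0 and the y-coefficient -1 + 15/x^2 has a pole at x = 0.
It is a regular singular point because x P_1(x) = p(x) = 2x - 7 and x^2 P_2(x) = q(x) = 15 - x^2 are polynomials, hence analytic at x = 0.
p(0) = -7,  q(0) = 15.
Indicial equation: r(r-1) + p(0) r + q(0) = 0, i.e. r^2 + (p(0) - 1) r + q(0) = 0, i.e. r^2 - 8 r + 15 = 0.
Discriminant: (-8)^2 - 4(15) = 4, so r = (8 ± 2)/2.
Solving: r_1 = 5, r_2 = 3.

indicial: r^2 - 8 r + 15 = 0; roots r_1 = 5, r_2 = 3


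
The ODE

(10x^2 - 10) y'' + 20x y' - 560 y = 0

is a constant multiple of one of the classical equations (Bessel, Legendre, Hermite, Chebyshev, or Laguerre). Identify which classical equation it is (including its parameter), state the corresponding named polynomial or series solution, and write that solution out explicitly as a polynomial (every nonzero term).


All three coefficients share the factor -10; dividing through by -10 gives  (1 - x^2) y'' - 2x y' + 56 y = 0.
This matches the Legendre equation (1 - x^2) y'' - 2x y' + n(n+1) y = 0 (note the -2x y' term) with n(n+1) = 56, so n = 7; the polynomial solution is P_7(x).
With y = sum_k a_k x^k, matching x^k gives (k+2)(k+1) a_{k+2} = [k(k+1) - n(n+1)] a_k = (k - 7)(k + 8) a_k. The right side vanishes at k = 7, so the series with the parity of 7 terminates at degree 7.
Standard normalization (P_n(1) = 1): leading coefficient (2n)!/(2^n (n!)^2) = 87178291200/(128*25401600) = 429/16, so a_7 = 429/16. Work downward with a_k = (k+1)(k+2) a_{k+2} / ((k - 7)(k + 8)):
  a_5 = (6)(7)(429/16) / ((5 - 7)(5 + 8)) = (9009/8)/(-26) = -693/16
  a_3 = (4)(5)(-693/16) / ((3 - 7)(3 + 8)) = (-3465/4)/(-44) = 315/16
  a_1 = (2)(3)(315/16) / ((1 - 7)(1 + 8)) = (945/8)/(-54) = -35/16
Hence P_7(x) = 429 x^7/16 - 693 x^5/16 + 315 x^3/16 - 35 x/16.

P_7(x); series = 429 x^7/16 - 693 x^5/16 + 315 x^3/16 - 35 x/16


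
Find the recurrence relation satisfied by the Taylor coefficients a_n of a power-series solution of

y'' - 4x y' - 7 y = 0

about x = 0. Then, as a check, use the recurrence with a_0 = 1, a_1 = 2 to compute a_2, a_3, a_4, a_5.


Substitute y = sum_n a_n x^n.
y''(x) has coefficient (n+2)(n+1) a_{n+2} at x^n;
-4 x y'(x) has coefficient -4 n a_n at x^n (shift);
-7 y(x) has coefficient -7 a_n at x^n.
Matching x^n: (n+2)(n+1) a_{n+2} + (-4n - 7) a_n = 0.
Thus a_{n+2} = (4n + 7) / ((n+1)(n+2)) * a_n.

Check with a_0 = 1, a_1 = 2 (apply the recurrence for n = 0, 1, 2, 3): a_0 = 1, a_1 = 2, a_2 = 7/2, a_3 = 11/3, a_4 = 35/8, a_5 = 209/60.

a_(n+2) = (4n + 7) / ((n+1)(n+2)) * a_n; check: a_0 = 1, a_1 = 2, a_2 = 7/2, a_3 = 11/3, a_4 = 35/8, a_5 = 209/60


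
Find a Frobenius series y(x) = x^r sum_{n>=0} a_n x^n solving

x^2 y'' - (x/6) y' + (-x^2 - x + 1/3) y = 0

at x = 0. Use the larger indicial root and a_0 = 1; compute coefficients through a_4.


Write in Frobenius form y'' + (p(x)/x) y' + (q(x)/x^2) y = 0:
  p(x) = -1/6,  q(x) = -x^2 - x + 1/3.
Indicial equation: r(r-1) + (-1/6) r + (1/3) = 0 -> roots r_1 = 2/3, r_2 = 1/2.
Take r = r_1 = 2/3. Let y(x) = x^r sum_{n>=0} a_n x^n with a_0 = 1.
Substitute y = x^r sum a_n x^n and match x^{r+n}. The recurrence is
  D(n) a_n - 1 a_{n-1} - 1 a_{n-2} = 0,  where D(n) = (r+n)(r+n-1) + (-1/6)(r+n) + (1/3).
  a_n = [1 a_{n-1} + 1 a_{n-2}] / D(n).
Since the indicial polynomial factors as (r - r_1)(r - r_2), D(n) = (r_1 + n - r_1)(r_1 + n - r_2) = n(n + 1/6).
Evaluating step by step (a_0 = 1):
  n = 1: D(1) = 1(1 + 1/6) = 7/6; numerator = 1(1) = 1; a_1 = (1)/(7/6) = 6/7
  n = 2: D(2) = 2(2 + 1/6) = 13/3; numerator = 1(6/7) + 1(1) = 13/7; a_2 = (13/7)/(13/3) = 3/7
  n = 3: D(3) = 3(3 + 1/6) = 19/2; numerator = 1(3/7) + 1(6/7) = 9/7; a_3 = (9/7)/(19/2) = 18/133
  n = 4: D(4) = 4(4 + 1/6) = 50/3; numerator = 1(18/133) + 1(3/7) = 75/133; a_4 = (75/133)/(50/3) = 9/266

r = 2/3; a_0 = 1; a_1 = 6/7; a_2 = 3/7; a_3 = 18/133; a_4 = 9/266


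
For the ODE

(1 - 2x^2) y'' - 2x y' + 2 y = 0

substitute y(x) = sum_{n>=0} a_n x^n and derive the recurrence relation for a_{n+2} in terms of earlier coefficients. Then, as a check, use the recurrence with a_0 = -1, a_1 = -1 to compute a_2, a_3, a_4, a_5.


Substitute y = sum_n a_n x^n.
(1 - 2 x^2) y'' contributes (n+2)(n+1) a_{n+2} - 2 n(n-1) a_n at x^n.
-2 x y'(x) contributes -2 n a_n at x^n.
2 y(x) contributes 2 a_n at x^n.
Matching x^n: (n+2)(n+1) a_{n+2} + (-2 n(n-1) - 2 n + 2) a_n = 0.
Thus a_{n+2} = (2 n(n-1) + 2 n - 2) / ((n+1)(n+2)) * a_n.

Check with a_0 = -1, a_1 = -1 (apply the recurrence for n = 0, 1, 2, 3): a_0 = -1, a_1 = -1, a_2 = 1, a_3 = 0, a_4 = 1/2, a_5 = 0.

a_(n+2) = (2 n(n-1) + 2 n - 2) / ((n+1)(n+2)) * a_n; check: a_0 = -1, a_1 = -1, a_2 = 1, a_3 = 0, a_4 = 1/2, a_5 = 0


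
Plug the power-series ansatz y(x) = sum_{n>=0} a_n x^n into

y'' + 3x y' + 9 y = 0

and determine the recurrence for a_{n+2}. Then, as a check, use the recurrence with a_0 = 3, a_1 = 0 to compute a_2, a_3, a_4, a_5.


Substitute y = sum_n a_n x^n.
y''(x) has coefficient (n+2)(n+1) a_{n+2} at x^n;
3 x y'(x) has coefficient 3 n a_n at x^n (shift);
9 y(x) has coefficient 9 a_n at x^n.
Matching x^n: (n+2)(n+1) a_{n+2} + (3n + 9) a_n = 0.
Thus a_{n+2} = (-3n - 9) / ((n+1)(n+2)) * a_n.

Check with a_0 = 3, a_1 = 0 (apply the recurrence for n = 0, 1, 2, 3): a_0 = 3, a_1 = 0, a_2 = -27/2, a_3 = 0, a_4 = 135/8, a_5 = 0.

a_(n+2) = (-3n - 9) / ((n+1)(n+2)) * a_n; check: a_0 = 3, a_1 = 0, a_2 = -27/2, a_3 = 0, a_4 = 135/8, a_5 = 0


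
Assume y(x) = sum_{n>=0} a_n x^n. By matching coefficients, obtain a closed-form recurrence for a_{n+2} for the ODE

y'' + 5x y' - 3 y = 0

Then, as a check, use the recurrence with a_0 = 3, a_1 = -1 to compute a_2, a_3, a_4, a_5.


Substitute y = sum_n a_n x^n.
y''(x) has coefficient (n+2)(n+1) a_{n+2} at x^n;
5 x y'(x) has coefficient 5 n a_n at x^n (shift);
-3 y(x) has coefficient -3 a_n at x^n.
Matching x^n: (n+2)(n+1) a_{n+2} + (5n - 3) a_n = 0.
Thus a_{n+2} = (-5n + 3) / ((n+1)(n+2)) * a_n.

Check with a_0 = 3, a_1 = -1 (apply the recurrence for n = 0, 1, 2, 3): a_0 = 3, a_1 = -1, a_2 = 9/2, a_3 = 1/3, a_4 = -21/8, a_5 = -1/5.

a_(n+2) = (-5n + 3) / ((n+1)(n+2)) * a_n; check: a_0 = 3, a_1 = -1, a_2 = 9/2, a_3 = 1/3, a_4 = -21/8, a_5 = -1/5


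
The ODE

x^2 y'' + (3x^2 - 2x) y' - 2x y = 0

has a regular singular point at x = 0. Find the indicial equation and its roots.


Divide by x^2 to reach normal form y'' + P_1(x) y' + P_2(x) y = 0 with P_1(x) = 3 - 2/x and P_2(x) = -2/x.
x = 0 is a singular point because the y'-coefficient 3 - 2/x has a pole at x = 0 and the y-coefficient -2/x has a pole at x = 0.
It is a regular singular point because x P_1(x) = p(x) = 3x - 2 and x^2 P_2(x) = q(x) = -2x are polynomials, hence analytic at x = 0.
p(0) = -2,  q(0) = 0.
Indicial equation: r(r-1) + p(0) r + q(0) = 0, i.e. r^2 + (p(0) - 1) r + q(0) = 0, i.e. r^2 - 3 r = 0.
Discriminant: (-3)^2 - 4(0) = 9, so r = (3 ± 3)/2.
Solving: r_1 = 3, r_2 = 0.

indicial: r^2 - 3 r = 0; roots r_1 = 3, r_2 = 0


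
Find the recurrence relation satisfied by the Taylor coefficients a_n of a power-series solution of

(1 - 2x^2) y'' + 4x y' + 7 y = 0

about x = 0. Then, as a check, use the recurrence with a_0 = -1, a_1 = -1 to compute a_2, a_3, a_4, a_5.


Substitute y = sum_n a_n x^n.
(1 - 2 x^2) y'' contributes (n+2)(n+1) a_{n+2} - 2 n(n-1) a_n at x^n.
4 x y'(x) contributes 4 n a_n at x^n.
7 y(x) contributes 7 a_n at x^n.
Matching x^n: (n+2)(n+1) a_{n+2} + (-2 n(n-1) + 4 n + 7) a_n = 0.
Thus a_{n+2} = (2 n(n-1) - 4 n - 7) / ((n+1)(n+2)) * a_n.

Check with a_0 = -1, a_1 = -1 (apply the recurrence for n = 0, 1, 2, 3): a_0 = -1, a_1 = -1, a_2 = 7/2, a_3 = 11/6, a_4 = -77/24, a_5 = -77/120.

a_(n+2) = (2 n(n-1) - 4 n - 7) / ((n+1)(n+2)) * a_n; check: a_0 = -1, a_1 = -1, a_2 = 7/2, a_3 = 11/6, a_4 = -77/24, a_5 = -77/120


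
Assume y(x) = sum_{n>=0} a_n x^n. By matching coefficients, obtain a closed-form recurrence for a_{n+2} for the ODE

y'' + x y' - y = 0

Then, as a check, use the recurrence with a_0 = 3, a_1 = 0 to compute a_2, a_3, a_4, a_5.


Substitute y = sum_n a_n x^n.
y''(x) has coefficient (n+2)(n+1) a_{n+2} at x^n;
x y'(x) has coefficient n a_n at x^n (shift);
-y(x) has coefficient -1 a_n at x^n.
Matching x^n: (n+2)(n+1) a_{n+2} + (n - 1) a_n = 0.
Thus a_{n+2} = (-n + 1) / ((n+1)(n+2)) * a_n.

Check with a_0 = 3, a_1 = 0 (apply the recurrence for n = 0, 1, 2, 3): a_0 = 3, a_1 = 0, a_2 = 3/2, a_3 = 0, a_4 = -1/8, a_5 = 0.

a_(n+2) = (-n + 1) / ((n+1)(n+2)) * a_n; check: a_0 = 3, a_1 = 0, a_2 = 3/2, a_3 = 0, a_4 = -1/8, a_5 = 0


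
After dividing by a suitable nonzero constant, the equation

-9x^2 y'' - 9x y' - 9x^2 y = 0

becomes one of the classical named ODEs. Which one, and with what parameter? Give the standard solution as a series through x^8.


All three coefficients share the factor -9; dividing through by -9 gives  x^2 y'' + x y' + x^2 y = 0.
This matches the Bessel equation x^2 y'' + x y' + (x^2 - nu^2) y = 0 with nu^2 = 0, so nu = 0; the solution bounded at x = 0 is J_0(x).
Frobenius at x = 0: indicial roots ±nu; for r = nu the recurrence k(k + 2nu) c_k = -c_{k-2} gives the standard series J_nu(x) = sum_{k>=0} (-1)^k / (k! (k+nu)!) (x/2)^(2k+nu). Evaluate the first 5 terms:
  k = 0: (-1)^0 / (0! * 0! * 2^0) x^0 = 1/(1*1*1) x^0 = (1) x^0
  k = 1: (-1)^1 / (1! * 1! * 2^2) x^2 = -1/(1*1*4) x^2 = (-1/4) x^2
  k = 2: (-1)^2 / (2! * 2! * 2^4) x^4 = 1/(2*2*16) x^4 = (1/64) x^4
  k = 3: (-1)^3 / (3! * 3! * 2^6) x^6 = -1/(6*6*64) x^6 = (-1/2304) x^6
  k = 4: (-1)^4 / (4! * 4! * 2^8) x^8 = 1/(24*24*256) x^8 = (1/147456) x^8
Hence J_0(x) = x^8/147456 - x^6/2304 + x^4/64 - x^2/4 + 1 + ....

J_0(x); series = x^8/147456 - x^6/2304 + x^4/64 - x^2/4 + 1


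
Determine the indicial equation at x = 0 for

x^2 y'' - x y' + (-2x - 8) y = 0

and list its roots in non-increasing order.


Divide by x^2 to reach normal form y'' + P_1(x) y' + P_2(x) y = 0 with P_1(x) = -1/x and P_2(x) = -2/x - 8/x^2.
x = 0 is a singular point because the y'-coefficient -1/x has a pole at x = 0 and the y-coefficient -2/x - 8/x^2 has a pole at x = 0.
It is a regular singular point because x P_1(x) = p(x) = -1 and x^2 P_2(x) = q(x) = -2x - 8 are polynomials, hence analytic at x = 0.
p(0) = -1,  q(0) = -8.
Indicial equation: r(r-1) + p(0) r + q(0) = 0, i.e. r^2 + (p(0) - 1) r + q(0) = 0, i.e. r^2 - 2 r - 8 = 0.
Discriminant: (-2)^2 - 4(-8) = 36, so r = (2 ± 6)/2.
Solving: r_1 = 4, r_2 = -2.

indicial: r^2 - 2 r - 8 = 0; roots r_1 = 4, r_2 = -2


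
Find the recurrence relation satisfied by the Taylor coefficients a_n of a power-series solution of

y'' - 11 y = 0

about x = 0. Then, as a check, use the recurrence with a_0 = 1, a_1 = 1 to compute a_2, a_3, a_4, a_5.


Substitute y = sum_n a_n x^n into y'' + (const) y = 0.
y''(x) = sum_{n>=0} (n+2)(n+1) a_{n+2} x^n.
The ODE becomes sum_n [(n+2)(n+1) a_{n+2} - 11 a_n] x^n = 0.
Setting each coefficient to zero gives the recurrence:
  (n+2)(n+1) a_{n+2} - 11 a_n = 0,
  a_{n+2} = 11 / ((n+1)(n+2)) a_n.

Check with a_0 = 1, a_1 = 1 (apply the recurrence for n = 0, 1, 2, 3): a_0 = 1, a_1 = 1, a_2 = 11/2, a_3 = 11/6, a_4 = 121/24, a_5 = 121/120.

a_{n+2} = 11/((n+1)(n+2)) * a_n; check: a_0 = 1, a_1 = 1, a_2 = 11/2, a_3 = 11/6, a_4 = 121/24, a_5 = 121/120


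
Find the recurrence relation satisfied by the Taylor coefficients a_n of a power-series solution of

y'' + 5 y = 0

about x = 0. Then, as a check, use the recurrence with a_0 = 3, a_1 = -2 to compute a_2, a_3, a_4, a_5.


Substitute y = sum_n a_n x^n into y'' + (const) y = 0.
y''(x) = sum_{n>=0} (n+2)(n+1) a_{n+2} x^n.
The ODE becomes sum_n [(n+2)(n+1) a_{n+2} + 5 a_n] x^n = 0.
Setting each coefficient to zero gives the recurrence:
  (n+2)(n+1) a_{n+2} + 5 a_n = 0,
  a_{n+2} = -5 / ((n+1)(n+2)) a_n.

Check with a_0 = 3, a_1 = -2 (apply the recurrence for n = 0, 1, 2, 3): a_0 = 3, a_1 = -2, a_2 = -15/2, a_3 = 5/3, a_4 = 25/8, a_5 = -5/12.

a_{n+2} = -5/((n+1)(n+2)) * a_n; check: a_0 = 3, a_1 = -2, a_2 = -15/2, a_3 = 5/3, a_4 = 25/8, a_5 = -5/12


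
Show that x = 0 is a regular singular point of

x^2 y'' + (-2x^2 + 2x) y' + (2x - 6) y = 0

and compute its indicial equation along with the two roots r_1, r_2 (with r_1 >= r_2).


Divide by x^2 to reach normal form y'' + P_1(x) y' + P_2(x) y = 0 with P_1(x) = -2 + 2/x and P_2(x) = 2/x - 6/x^2.
x = 0 is a singular point because the y'-coefficient -2 + 2/x has a pole at x = 0 and the y-coefficient 2/x - 6/x^2 has a pole at x = 0.
It is a regular singular point because x P_1(x) = p(x) = 2 - 2x and x^2 P_2(x) = q(x) = 2x - 6 are polynomials, hence analytic at x = 0.
p(0) = 2,  q(0) = -6.
Indicial equation: r(r-1) + p(0) r + q(0) = 0, i.e. r^2 + (p(0) - 1) r + q(0) = 0, i.e. r^2 + 1 r - 6 = 0.
Discriminant: (1)^2 - 4(-6) = 25, so r = (-1 ± 5)/2.
Solving: r_1 = 2, r_2 = -3.

indicial: r^2 + 1 r - 6 = 0; roots r_1 = 2, r_2 = -3


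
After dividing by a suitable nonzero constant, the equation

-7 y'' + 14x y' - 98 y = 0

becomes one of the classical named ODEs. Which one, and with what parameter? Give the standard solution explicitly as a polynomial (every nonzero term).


All three coefficients share the factor -7; dividing through by -7 gives  y'' - 2x y' + 14 y = 0.
This matches the Hermite equation y'' - 2x y' + 2n y = 0 with 2n = 14, so n = 7; the polynomial solution is H_7(x).
With y = sum_k a_k x^k, matching x^k gives (k+2)(k+1) a_{k+2} = 2(k - n) a_k = 2(k - 7) a_k. The right side vanishes at k = 7, so the series with the parity of 7 terminates at degree 7.
Standard normalization: leading coefficient of H_n is 2^n, so a_7 = 2^7 = 128. Work downward with a_k = (k+1)(k+2) a_{k+2} / (2(k - n)):
  a_5 = (6)(7)(128) / (2(5 - 7)) = 5376/(-4) = -1344
  a_3 = (4)(5)(-1344) / (2(3 - 7)) = -26880/(-8) = 3360
  a_1 = (2)(3)(3360) / (2(1 - 7)) = 20160/(-12) = -1680
Hence H_7(x) = 128 x^7 - 1344 x^5 + 3360 x^3 - 1680 x.

H_7(x); series = 128 x^7 - 1344 x^5 + 3360 x^3 - 1680 x


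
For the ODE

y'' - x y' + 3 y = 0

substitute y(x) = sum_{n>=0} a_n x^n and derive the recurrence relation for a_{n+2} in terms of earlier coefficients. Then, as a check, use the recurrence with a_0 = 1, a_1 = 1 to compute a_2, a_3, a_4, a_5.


Substitute y = sum_n a_n x^n.
y''(x) has coefficient (n+2)(n+1) a_{n+2} at x^n;
-x y'(x) has coefficient -n a_n at x^n (shift);
3 y(x) has coefficient 3 a_n at x^n.
Matching x^n: (n+2)(n+1) a_{n+2} + (-n + 3) a_n = 0.
Thus a_{n+2} = (n - 3) / ((n+1)(n+2)) * a_n.

Check with a_0 = 1, a_1 = 1 (apply the recurrence for n = 0, 1, 2, 3): a_0 = 1, a_1 = 1, a_2 = -3/2, a_3 = -1/3, a_4 = 1/8, a_5 = 0.

a_(n+2) = (n - 3) / ((n+1)(n+2)) * a_n; check: a_0 = 1, a_1 = 1, a_2 = -3/2, a_3 = -1/3, a_4 = 1/8, a_5 = 0


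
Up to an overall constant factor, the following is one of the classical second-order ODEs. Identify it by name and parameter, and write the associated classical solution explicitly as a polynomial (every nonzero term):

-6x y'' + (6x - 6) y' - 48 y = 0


All three coefficients share the factor -6; dividing through by -6 gives  x y'' + (1 - x) y' + 8 y = 0.
This matches the Laguerre equation x y'' + (1 - x) y' + n y = 0 with n = 8; the polynomial solution is L_8(x).
With y = sum_k a_k x^k, matching x^k gives (k+1)k a_{k+1} + (k+1) a_{k+1} - k a_k + n a_k = 0, i.e. (k+1)^2 a_{k+1} = (k - n) a_k = (k - 8) a_k. The right side vanishes at k = 8, so the series terminates at degree 8.
Standard normalization L_n(0) = 1 gives a_0 = 1. Work upward with a_{k+1} = (k - 8) a_k / (k+1)^2:
  a_1 = (0 - 8)(1) / 1^2 = -8/1 = -8
  a_2 = (1 - 8)(-8) / 2^2 = 56/4 = 14
  a_3 = (2 - 8)(14) / 3^2 = -84/9 = -28/3
  a_4 = (3 - 8)(-28/3) / 4^2 = (140/3)/16 = 35/12
  a_5 = (4 - 8)(35/12) / 5^2 = (-35/3)/25 = -7/15
  a_6 = (5 - 8)(-7/15) / 6^2 = (7/5)/36 = 7/180
  a_7 = (6 - 8)(7/180) / 7^2 = (-7/90)/49 = -1/630
  a_8 = (7 - 8)(-1/630) / 8^2 = (1/630)/64 = 1/40320
Hence L_8(x) = x^8/40320 - x^7/630 + 7 x^6/180 - 7 x^5/15 + 35 x^4/12 - 28 x^3/3 + 14 x^2 - 8 x + 1.

L_8(x); series = x^8/40320 - x^7/630 + 7 x^6/180 - 7 x^5/15 + 35 x^4/12 - 28 x^3/3 + 14 x^2 - 8 x + 1


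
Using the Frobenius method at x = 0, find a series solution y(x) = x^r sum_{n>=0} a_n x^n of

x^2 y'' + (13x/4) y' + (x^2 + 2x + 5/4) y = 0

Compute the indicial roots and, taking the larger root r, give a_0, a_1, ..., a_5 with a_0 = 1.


Write in Frobenius form y'' + (p(x)/x) y' + (q(x)/x^2) y = 0:
  p(x) = 13/4,  q(x) = x^2 + 2x + 5/4.
Indicial equation: r(r-1) + (13/4) r + (5/4) = 0 -> roots r_1 = -1, r_2 = -5/4.
Take r = r_1 = -1. Let y(x) = x^r sum_{n>=0} a_n x^n with a_0 = 1.
Substitute y = x^r sum a_n x^n and match x^{r+n}. The recurrence is
  D(n) a_n + 2 a_{n-1} + 1 a_{n-2} = 0,  where D(n) = (r+n)(r+n-1) + (13/4)(r+n) + (5/4).
  a_n = [-2 a_{n-1} - 1 a_{n-2}] / D(n).
Since the indicial polynomial factors as (r - r_1)(r - r_2), D(n) = (r_1 + n - r_1)(r_1 + n - r_2) = n(n + 1/4).
Evaluating step by step (a_0 = 1):
  n = 1: D(1) = 1(1 + 1/4) = 5/4; numerator = -2(1) = -2; a_1 = (-2)/(5/4) = -8/5
  n = 2: D(2) = 2(2 + 1/4) = 9/2; numerator = -2(-8/5) - 1(1) = 11/5; a_2 = (11/5)/(9/2) = 22/45
  n = 3: D(3) = 3(3 + 1/4) = 39/4; numerator = -2(22/45) - 1(-8/5) = 28/45; a_3 = (28/45)/(39/4) = 112/1755
  n = 4: D(4) = 4(4 + 1/4) = 17; numerator = -2(112/1755) - 1(22/45) = -1082/1755; a_4 = (-1082/1755)/(17) = -1082/29835
  n = 5: D(5) = 5(5 + 1/4) = 105/4; numerator = -2(-1082/29835) - 1(112/1755) = 4/459; a_5 = (4/459)/(105/4) = 16/48195

r = -1; a_0 = 1; a_1 = -8/5; a_2 = 22/45; a_3 = 112/1755; a_4 = -1082/29835; a_5 = 16/48195
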